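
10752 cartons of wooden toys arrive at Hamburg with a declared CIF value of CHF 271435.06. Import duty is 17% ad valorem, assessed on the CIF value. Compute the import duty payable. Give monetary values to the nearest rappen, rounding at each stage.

Import duty: CHF 46143.96

Import duty = 271435.06 × 17% = 46143.96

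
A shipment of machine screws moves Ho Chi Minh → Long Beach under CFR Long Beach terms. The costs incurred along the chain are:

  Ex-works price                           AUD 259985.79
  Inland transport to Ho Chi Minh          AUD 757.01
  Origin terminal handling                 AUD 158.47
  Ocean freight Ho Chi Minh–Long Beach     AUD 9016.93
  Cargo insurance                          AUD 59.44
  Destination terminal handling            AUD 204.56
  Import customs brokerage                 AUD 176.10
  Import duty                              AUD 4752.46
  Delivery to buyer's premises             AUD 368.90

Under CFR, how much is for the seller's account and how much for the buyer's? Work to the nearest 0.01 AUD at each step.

Seller: AUD 269918.20; buyer: AUD 5561.46

CFR: the seller pays costs through ocean freight to the destination port, but not insurance.
Seller's account: goods 259985.79 + inland to port 757.01 + origin terminal 158.47 + freight 9016.93 = 269918.20
Buyer's account: insurance 59.44 + destination terminal 204.56 + brokerage 176.10 + duty 4752.46 + delivery 368.90 = 5561.46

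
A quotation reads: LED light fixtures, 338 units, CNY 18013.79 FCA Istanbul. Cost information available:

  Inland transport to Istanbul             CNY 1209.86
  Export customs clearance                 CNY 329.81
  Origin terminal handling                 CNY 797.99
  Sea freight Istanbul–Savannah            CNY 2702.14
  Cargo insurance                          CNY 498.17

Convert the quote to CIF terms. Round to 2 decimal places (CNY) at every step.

CIF price: CNY 22012.09

Not relevant to the conversion: export clearance, inland to port — on the seller under both FCA and CIF; already in the FCA price and stays in the CIF price.
From FCA to CIF, the seller additionally bears: origin terminal, freight, insurance.
CIF price = 18013.79 + 797.99 + 2702.14 + 498.17 = 22012.09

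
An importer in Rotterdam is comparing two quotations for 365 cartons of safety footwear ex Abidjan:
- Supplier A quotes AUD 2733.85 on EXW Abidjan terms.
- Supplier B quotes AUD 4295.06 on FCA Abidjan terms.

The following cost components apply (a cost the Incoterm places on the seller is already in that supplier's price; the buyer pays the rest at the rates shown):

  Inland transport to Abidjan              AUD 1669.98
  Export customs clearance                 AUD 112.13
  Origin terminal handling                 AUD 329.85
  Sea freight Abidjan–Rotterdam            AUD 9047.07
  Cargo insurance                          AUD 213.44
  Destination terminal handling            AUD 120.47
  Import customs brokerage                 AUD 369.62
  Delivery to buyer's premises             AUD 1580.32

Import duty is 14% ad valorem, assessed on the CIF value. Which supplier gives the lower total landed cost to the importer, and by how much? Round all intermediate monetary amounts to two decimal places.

Supplier A (EXW):
CIF value = EXW price + inland to port + export clearance + origin terminal + freight + insurance = 2733.85 + 1669.98 + 112.13 + 329.85 + 9047.07 + 213.44 = 14106.32
Import duty = 14106.32 × 14% = 1974.88
Buyer bears (A): 1669.98 + 112.13 + 329.85 + 9047.07 + 213.44 + 120.47 + 369.62 + 1580.32 = 13442.88
Landed cost (A) = invoice 2733.85 + 13442.88 + duty 1974.88 = 18151.61
Supplier B (FCA):
CIF value = FCA price + origin terminal + freight + insurance = 4295.06 + 329.85 + 9047.07 + 213.44 = 13885.42
Import duty = 13885.42 × 14% = 1943.96
Buyer bears (B): 329.85 + 9047.07 + 213.44 + 120.47 + 369.62 + 1580.32 = 11660.77
Landed cost (B) = invoice 4295.06 + 11660.77 + duty 1943.96 = 17899.79
Difference = |18151.61 − 17899.79| = 251.82

Supplier B is cheaper by AUD 251.82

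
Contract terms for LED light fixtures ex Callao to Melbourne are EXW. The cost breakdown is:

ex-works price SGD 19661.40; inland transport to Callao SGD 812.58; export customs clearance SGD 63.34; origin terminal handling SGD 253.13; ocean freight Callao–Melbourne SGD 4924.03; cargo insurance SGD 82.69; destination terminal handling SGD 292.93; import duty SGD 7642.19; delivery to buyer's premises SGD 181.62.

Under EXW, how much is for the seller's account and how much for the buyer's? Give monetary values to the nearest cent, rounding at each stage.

EXW: the seller makes goods available at their premises; the buyer bears all onward costs.
Seller's account: goods 19661.40 = 19661.40
Buyer's account: inland to port 812.58 + export clearance 63.34 + origin terminal 253.13 + freight 4924.03 + insurance 82.69 + destination terminal 292.93 + duty 7642.19 + delivery 181.62 = 14252.51

Seller: SGD 19661.40; buyer: SGD 14252.51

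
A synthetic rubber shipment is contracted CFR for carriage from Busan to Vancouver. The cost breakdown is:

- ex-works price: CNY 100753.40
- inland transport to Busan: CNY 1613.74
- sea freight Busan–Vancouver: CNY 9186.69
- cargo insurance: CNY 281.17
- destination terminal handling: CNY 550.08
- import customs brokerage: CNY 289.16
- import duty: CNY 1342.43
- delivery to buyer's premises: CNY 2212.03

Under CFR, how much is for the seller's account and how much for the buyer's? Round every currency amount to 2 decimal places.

CFR: the seller pays costs through ocean freight to the destination port, but not insurance.
Seller's account: goods 100753.40 + inland to port 1613.74 + freight 9186.69 = 111553.83
Buyer's account: insurance 281.17 + destination terminal 550.08 + brokerage 289.16 + duty 1342.43 + delivery 2212.03 = 4674.87

Seller: CNY 111553.83; buyer: CNY 4674.87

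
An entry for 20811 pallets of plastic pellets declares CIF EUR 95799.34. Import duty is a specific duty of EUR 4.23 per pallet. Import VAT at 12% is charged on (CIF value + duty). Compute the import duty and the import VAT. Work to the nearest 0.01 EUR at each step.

Import duty: EUR 88030.53; import VAT: EUR 22059.58

Import duty = 20811 × 4.23 = 88030.53
VAT base = CIF + duty = 95799.34 + 88030.53 = 183829.87
Import VAT = 183829.87 × 12% = 22059.58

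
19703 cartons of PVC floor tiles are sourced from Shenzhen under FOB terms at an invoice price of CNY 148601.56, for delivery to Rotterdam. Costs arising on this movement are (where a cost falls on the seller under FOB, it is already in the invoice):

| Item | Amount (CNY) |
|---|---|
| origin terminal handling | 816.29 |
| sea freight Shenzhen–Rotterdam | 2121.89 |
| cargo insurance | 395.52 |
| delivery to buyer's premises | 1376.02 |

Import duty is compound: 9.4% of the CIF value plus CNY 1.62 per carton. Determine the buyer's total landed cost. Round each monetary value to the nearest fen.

FOB: the seller bears costs until goods are on board at the origin port; the buyer bears freight, insurance and all costs thereafter.
Already in the invoice (seller's account under FOB): origin terminal — exclude.
CIF value = FOB price + freight + insurance = 148601.56 + 2121.89 + 395.52 = 151118.97
Ad valorem component: 151118.97 × 9.4% = 14205.18
Specific component: 19703 × 1.62 = 31918.86
Import duty = 14205.18 + 31918.86 = 46124.04
Buyer bears: freight 2121.89 + insurance 395.52 + delivery 1376.02 + duty 46124.04 = 50017.47
Landed cost = invoice 148601.56 + 50017.47 = 198619.03

Total landed cost: CNY 198619.03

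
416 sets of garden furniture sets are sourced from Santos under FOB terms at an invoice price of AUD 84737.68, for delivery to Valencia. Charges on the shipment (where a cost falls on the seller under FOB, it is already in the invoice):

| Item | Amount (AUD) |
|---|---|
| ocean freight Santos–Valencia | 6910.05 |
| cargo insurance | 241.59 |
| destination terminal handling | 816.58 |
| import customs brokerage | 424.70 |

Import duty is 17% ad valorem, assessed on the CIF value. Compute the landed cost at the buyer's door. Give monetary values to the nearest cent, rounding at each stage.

FOB: the seller bears costs until goods are on board at the origin port; the buyer bears freight, insurance and all costs thereafter.
CIF value = FOB price + freight + insurance = 84737.68 + 6910.05 + 241.59 = 91889.32
Import duty = 91889.32 × 17% = 15621.18
Buyer bears: freight 6910.05 + insurance 241.59 + destination terminal 816.58 + brokerage 424.70 + duty 15621.18 = 24014.10
Landed cost = invoice 84737.68 + 24014.10 = 108751.78

Total landed cost: AUD 108751.78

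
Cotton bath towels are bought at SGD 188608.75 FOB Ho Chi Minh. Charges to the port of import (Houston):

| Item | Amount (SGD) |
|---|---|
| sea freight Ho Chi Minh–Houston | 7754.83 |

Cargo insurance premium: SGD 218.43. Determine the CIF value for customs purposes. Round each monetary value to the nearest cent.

CIF = FOB price + freight + insurance
CIF = 188608.75 + 7754.83 + 218.43 = 196582.01

CIF value: SGD 196582.01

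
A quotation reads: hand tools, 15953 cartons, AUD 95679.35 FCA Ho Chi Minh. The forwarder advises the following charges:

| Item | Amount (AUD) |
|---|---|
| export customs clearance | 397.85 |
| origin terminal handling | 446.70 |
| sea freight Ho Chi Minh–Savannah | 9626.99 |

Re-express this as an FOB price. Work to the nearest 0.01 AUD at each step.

Not relevant to the conversion: export clearance — on the seller under both FCA and FOB; already in the FCA price and stays in the FOB price. freight — on the buyer under both terms; not part of either seller's price.
From FCA to FOB, the seller additionally bears: origin terminal.
FOB price = 95679.35 + 446.70 = 96126.05

FOB price: AUD 96126.05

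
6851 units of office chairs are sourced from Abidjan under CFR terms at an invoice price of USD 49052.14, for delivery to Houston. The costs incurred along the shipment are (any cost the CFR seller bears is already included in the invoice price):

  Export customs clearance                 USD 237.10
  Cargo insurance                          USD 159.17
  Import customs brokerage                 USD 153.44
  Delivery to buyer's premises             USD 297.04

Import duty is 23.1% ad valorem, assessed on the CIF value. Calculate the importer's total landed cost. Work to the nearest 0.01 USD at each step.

Total landed cost: USD 61029.60

CFR: the seller pays costs through ocean freight to the destination port, but not insurance.
Already in the invoice (seller's account under CFR): export clearance — exclude.
CIF value = CFR price + insurance = 49052.14 + 159.17 = 49211.31
Import duty = 49211.31 × 23.1% = 11367.81
Buyer bears: insurance 159.17 + brokerage 153.44 + delivery 297.04 + duty 11367.81 = 11977.46
Landed cost = invoice 49052.14 + 11977.46 = 61029.60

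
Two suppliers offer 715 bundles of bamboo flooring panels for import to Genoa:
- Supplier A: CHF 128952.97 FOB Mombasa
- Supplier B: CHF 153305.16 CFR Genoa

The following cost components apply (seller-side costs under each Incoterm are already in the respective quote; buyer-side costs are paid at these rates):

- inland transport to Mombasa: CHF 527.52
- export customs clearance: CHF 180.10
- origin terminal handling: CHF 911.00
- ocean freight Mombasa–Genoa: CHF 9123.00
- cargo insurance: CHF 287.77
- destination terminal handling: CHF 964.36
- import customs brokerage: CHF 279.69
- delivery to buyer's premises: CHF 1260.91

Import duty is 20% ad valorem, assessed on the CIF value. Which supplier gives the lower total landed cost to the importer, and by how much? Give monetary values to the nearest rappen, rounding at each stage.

Supplier A (FOB):
CIF value = FOB price + freight + insurance = 128952.97 + 9123.00 + 287.77 = 138363.74
Import duty = 138363.74 × 20% = 27672.75
Buyer bears (A): 9123.00 + 287.77 + 964.36 + 279.69 + 1260.91 = 11915.73
Landed cost (A) = invoice 128952.97 + 11915.73 + duty 27672.75 = 168541.45
Supplier B (CFR):
CIF value = CFR price + insurance = 153305.16 + 287.77 = 153592.93
Import duty = 153592.93 × 20% = 30718.59
Buyer bears (B): 287.77 + 964.36 + 279.69 + 1260.91 = 2792.73
Landed cost (B) = invoice 153305.16 + 2792.73 + duty 30718.59 = 186816.48
Difference = |168541.45 − 186816.48| = 18275.03

Supplier A is cheaper by CHF 18275.03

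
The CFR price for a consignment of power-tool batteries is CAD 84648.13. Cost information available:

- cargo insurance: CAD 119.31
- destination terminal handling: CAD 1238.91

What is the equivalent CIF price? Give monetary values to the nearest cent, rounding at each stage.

CIF price: CAD 84767.44

Not relevant to the conversion: destination terminal — on the buyer under both terms; not part of either seller's price.
From CFR to CIF, the seller additionally bears: insurance.
CIF price = 84648.13 + 119.31 = 84767.44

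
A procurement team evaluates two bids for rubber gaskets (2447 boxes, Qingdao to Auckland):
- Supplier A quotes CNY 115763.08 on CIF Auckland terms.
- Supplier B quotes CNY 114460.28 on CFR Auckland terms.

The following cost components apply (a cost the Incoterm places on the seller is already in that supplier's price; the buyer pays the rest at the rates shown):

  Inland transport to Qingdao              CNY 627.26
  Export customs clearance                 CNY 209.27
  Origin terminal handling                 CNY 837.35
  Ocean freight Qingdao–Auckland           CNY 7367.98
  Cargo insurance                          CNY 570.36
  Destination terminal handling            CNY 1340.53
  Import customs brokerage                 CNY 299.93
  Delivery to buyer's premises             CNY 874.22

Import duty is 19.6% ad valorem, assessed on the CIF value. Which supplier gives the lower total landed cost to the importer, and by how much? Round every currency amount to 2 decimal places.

Supplier B is cheaper by CNY 875.99

Supplier A (CIF):
The CIF price already equals the CIF value: 115763.08
Import duty = 115763.08 × 19.6% = 22689.56
Buyer bears (A): 1340.53 + 299.93 + 874.22 = 2514.68
Landed cost (A) = invoice 115763.08 + 2514.68 + duty 22689.56 = 140967.32
Supplier B (CFR):
CIF value = CFR price + insurance = 114460.28 + 570.36 = 115030.64
Import duty = 115030.64 × 19.6% = 22546.01
Buyer bears (B): 570.36 + 1340.53 + 299.93 + 874.22 = 3085.04
Landed cost (B) = invoice 114460.28 + 3085.04 + duty 22546.01 = 140091.33
Difference = |140967.32 − 140091.33| = 875.99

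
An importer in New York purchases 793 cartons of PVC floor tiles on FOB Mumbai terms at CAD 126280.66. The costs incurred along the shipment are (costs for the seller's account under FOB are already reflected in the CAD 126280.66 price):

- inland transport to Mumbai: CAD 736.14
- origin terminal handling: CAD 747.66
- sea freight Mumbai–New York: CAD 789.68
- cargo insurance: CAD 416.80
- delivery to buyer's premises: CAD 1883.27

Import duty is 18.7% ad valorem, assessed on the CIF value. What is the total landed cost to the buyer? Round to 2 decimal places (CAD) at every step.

Total landed cost: CAD 153210.51

FOB: the seller bears costs until goods are on board at the origin port; the buyer bears freight, insurance and all costs thereafter.
Already in the invoice (seller's account under FOB): inland to port, origin terminal — exclude.
CIF value = FOB price + freight + insurance = 126280.66 + 789.68 + 416.80 = 127487.14
Import duty = 127487.14 × 18.7% = 23840.10
Buyer bears: freight 789.68 + insurance 416.80 + delivery 1883.27 + duty 23840.10 = 26929.85
Landed cost = invoice 126280.66 + 26929.85 = 153210.51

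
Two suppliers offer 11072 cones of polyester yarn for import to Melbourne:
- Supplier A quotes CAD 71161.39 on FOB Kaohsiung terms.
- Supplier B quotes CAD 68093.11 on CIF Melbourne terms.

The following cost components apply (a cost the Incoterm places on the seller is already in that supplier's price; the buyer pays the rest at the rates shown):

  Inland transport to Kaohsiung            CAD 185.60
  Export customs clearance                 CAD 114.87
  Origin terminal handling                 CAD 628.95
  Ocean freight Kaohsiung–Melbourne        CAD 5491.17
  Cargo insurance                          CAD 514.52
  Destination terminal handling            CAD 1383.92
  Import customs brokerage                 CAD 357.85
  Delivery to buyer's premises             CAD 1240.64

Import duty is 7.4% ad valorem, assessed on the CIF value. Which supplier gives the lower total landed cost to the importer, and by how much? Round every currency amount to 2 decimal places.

Supplier A (FOB):
CIF value = FOB price + freight + insurance = 71161.39 + 5491.17 + 514.52 = 77167.08
Import duty = 77167.08 × 7.4% = 5710.36
Buyer bears (A): 5491.17 + 514.52 + 1383.92 + 357.85 + 1240.64 = 8988.10
Landed cost (A) = invoice 71161.39 + 8988.10 + duty 5710.36 = 85859.85
Supplier B (CIF):
The CIF price already equals the CIF value: 68093.11
Import duty = 68093.11 × 7.4% = 5038.89
Buyer bears (B): 1383.92 + 357.85 + 1240.64 = 2982.41
Landed cost (B) = invoice 68093.11 + 2982.41 + duty 5038.89 = 76114.41
Difference = |85859.85 − 76114.41| = 9745.44

Supplier B is cheaper by CAD 9745.44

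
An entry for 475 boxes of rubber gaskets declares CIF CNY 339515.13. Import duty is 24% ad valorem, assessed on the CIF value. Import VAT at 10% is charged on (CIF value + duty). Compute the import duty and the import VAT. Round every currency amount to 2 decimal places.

Import duty = 339515.13 × 24% = 81483.63
VAT base = CIF + duty = 339515.13 + 81483.63 = 420998.76
Import VAT = 420998.76 × 10% = 42099.88

Import duty: CNY 81483.63; import VAT: CNY 42099.88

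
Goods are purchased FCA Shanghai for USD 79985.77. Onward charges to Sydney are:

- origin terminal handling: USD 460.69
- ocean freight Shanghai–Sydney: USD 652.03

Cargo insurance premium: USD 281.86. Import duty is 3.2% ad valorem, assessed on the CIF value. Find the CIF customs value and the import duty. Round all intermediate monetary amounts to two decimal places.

CIF = FCA price + pre-shipment costs + freight + insurance
CIF = 79985.77 + 460.69 + 652.03 + 281.86 = 81380.35
Import duty = 81380.35 × 3.2% = 2604.17

CIF value: USD 81380.35; import duty: USD 2604.17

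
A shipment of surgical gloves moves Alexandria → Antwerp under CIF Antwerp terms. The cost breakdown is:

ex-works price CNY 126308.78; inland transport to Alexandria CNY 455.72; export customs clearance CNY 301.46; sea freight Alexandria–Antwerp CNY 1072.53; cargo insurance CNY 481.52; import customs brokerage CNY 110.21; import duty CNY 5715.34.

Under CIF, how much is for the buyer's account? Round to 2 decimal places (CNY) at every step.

CIF: the seller pays costs through ocean freight and marine insurance to the destination port.
Seller's account: goods 126308.78 + inland to port 455.72 + export clearance 301.46 + freight 1072.53 + insurance 481.52 = 128620.01
Buyer's account: brokerage 110.21 + duty 5715.34 = 5825.55

Buyer's account: CNY 5825.55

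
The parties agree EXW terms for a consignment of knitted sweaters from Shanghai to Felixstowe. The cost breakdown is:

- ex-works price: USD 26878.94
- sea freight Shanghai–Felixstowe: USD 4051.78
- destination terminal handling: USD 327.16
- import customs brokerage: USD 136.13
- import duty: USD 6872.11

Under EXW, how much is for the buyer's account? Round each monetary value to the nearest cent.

Buyer's account: USD 11387.18

EXW: the seller makes goods available at their premises; the buyer bears all onward costs.
Seller's account: goods 26878.94 = 26878.94
Buyer's account: freight 4051.78 + destination terminal 327.16 + brokerage 136.13 + duty 6872.11 = 11387.18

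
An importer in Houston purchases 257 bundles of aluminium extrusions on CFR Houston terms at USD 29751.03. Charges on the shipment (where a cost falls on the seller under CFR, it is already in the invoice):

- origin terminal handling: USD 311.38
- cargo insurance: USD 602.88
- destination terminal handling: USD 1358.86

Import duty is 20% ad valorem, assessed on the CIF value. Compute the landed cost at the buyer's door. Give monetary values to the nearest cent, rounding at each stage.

CFR: the seller pays costs through ocean freight to the destination port, but not insurance.
Already in the invoice (seller's account under CFR): origin terminal — exclude.
CIF value = CFR price + insurance = 29751.03 + 602.88 = 30353.91
Import duty = 30353.91 × 20% = 6070.78
Buyer bears: insurance 602.88 + destination terminal 1358.86 + duty 6070.78 = 8032.52
Landed cost = invoice 29751.03 + 8032.52 = 37783.55

Total landed cost: USD 37783.55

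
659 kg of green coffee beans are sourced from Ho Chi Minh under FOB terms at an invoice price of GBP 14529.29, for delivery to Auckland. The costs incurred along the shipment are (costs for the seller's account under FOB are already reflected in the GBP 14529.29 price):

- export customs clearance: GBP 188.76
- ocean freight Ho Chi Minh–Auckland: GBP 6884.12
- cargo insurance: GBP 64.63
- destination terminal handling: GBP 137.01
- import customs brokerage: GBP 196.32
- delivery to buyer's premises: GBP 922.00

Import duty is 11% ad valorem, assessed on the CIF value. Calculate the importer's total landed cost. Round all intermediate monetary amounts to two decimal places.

Total landed cost: GBP 25095.95

FOB: the seller bears costs until goods are on board at the origin port; the buyer bears freight, insurance and all costs thereafter.
Already in the invoice (seller's account under FOB): export clearance — exclude.
CIF value = FOB price + freight + insurance = 14529.29 + 6884.12 + 64.63 = 21478.04
Import duty = 21478.04 × 11% = 2362.58
Buyer bears: freight 6884.12 + insurance 64.63 + destination terminal 137.01 + brokerage 196.32 + delivery 922.00 + duty 2362.58 = 10566.66
Landed cost = invoice 14529.29 + 10566.66 = 25095.95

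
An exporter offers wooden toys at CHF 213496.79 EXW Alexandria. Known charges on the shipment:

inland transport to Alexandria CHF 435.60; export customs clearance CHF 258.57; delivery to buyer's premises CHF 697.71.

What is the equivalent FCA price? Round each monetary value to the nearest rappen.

Not relevant to the conversion: delivery — on the buyer under both terms; not part of either seller's price.
From EXW to FCA, the seller additionally bears: inland to port, export clearance.
FCA price = 213496.79 + 435.60 + 258.57 = 214190.96

FCA price: CHF 214190.96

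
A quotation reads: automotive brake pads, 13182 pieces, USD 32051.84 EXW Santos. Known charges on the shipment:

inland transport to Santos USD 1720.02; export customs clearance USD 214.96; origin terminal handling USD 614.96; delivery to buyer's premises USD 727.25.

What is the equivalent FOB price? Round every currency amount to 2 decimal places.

FOB price: USD 34601.78

Not relevant to the conversion: delivery — on the buyer under both terms; not part of either seller's price.
From EXW to FOB, the seller additionally bears: inland to port, export clearance, origin terminal.
FOB price = 32051.84 + 1720.02 + 214.96 + 614.96 = 34601.78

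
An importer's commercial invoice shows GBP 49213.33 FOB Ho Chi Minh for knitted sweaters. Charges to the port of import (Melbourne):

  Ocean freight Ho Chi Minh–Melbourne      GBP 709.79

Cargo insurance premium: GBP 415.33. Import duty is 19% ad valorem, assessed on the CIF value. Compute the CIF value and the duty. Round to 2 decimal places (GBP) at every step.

CIF value: GBP 50338.45; import duty: GBP 9564.31

CIF = FOB price + freight + insurance
CIF = 49213.33 + 709.79 + 415.33 = 50338.45
Import duty = 50338.45 × 19% = 9564.31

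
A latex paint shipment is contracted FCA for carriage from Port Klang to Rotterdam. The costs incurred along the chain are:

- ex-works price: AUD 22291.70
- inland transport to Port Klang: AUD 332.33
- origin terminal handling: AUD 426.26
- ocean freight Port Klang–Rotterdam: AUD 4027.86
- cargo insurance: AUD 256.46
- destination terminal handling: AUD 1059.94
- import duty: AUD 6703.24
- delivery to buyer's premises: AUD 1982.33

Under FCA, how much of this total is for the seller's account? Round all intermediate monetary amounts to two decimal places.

Seller's account: AUD 22624.03

FCA: the seller delivers export-cleared goods to the carrier; the buyer bears costs from that point.
Seller's account: goods 22291.70 + inland to port 332.33 = 22624.03
Buyer's account: origin terminal 426.26 + freight 4027.86 + insurance 256.46 + destination terminal 1059.94 + duty 6703.24 + delivery 1982.33 = 14456.09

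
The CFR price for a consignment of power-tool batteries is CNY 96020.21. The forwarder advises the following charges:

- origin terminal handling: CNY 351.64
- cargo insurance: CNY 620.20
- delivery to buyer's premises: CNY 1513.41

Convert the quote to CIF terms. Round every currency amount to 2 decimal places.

CIF price: CNY 96640.41

Not relevant to the conversion: origin terminal — on the seller under both CFR and CIF; already in the CFR price and stays in the CIF price. delivery — on the buyer under both terms; not part of either seller's price.
From CFR to CIF, the seller additionally bears: insurance.
CIF price = 96020.21 + 620.20 = 96640.41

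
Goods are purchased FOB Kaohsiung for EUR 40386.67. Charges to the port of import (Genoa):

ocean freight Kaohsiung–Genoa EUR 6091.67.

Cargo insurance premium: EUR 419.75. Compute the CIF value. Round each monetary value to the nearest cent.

CIF = FOB price + freight + insurance
CIF = 40386.67 + 6091.67 + 419.75 = 46898.09

CIF value: EUR 46898.09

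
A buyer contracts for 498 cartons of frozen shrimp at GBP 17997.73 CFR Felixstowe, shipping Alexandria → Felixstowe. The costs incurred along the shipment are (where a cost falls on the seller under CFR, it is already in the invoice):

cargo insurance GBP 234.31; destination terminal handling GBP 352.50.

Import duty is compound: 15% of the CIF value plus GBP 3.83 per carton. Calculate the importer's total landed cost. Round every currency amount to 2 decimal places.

Total landed cost: GBP 23226.69

CFR: the seller pays costs through ocean freight to the destination port, but not insurance.
CIF value = CFR price + insurance = 17997.73 + 234.31 = 18232.04
Ad valorem component: 18232.04 × 15% = 2734.81
Specific component: 498 × 3.83 = 1907.34
Import duty = 2734.81 + 1907.34 = 4642.15
Buyer bears: insurance 234.31 + destination terminal 352.50 + duty 4642.15 = 5228.96
Landed cost = invoice 17997.73 + 5228.96 = 23226.69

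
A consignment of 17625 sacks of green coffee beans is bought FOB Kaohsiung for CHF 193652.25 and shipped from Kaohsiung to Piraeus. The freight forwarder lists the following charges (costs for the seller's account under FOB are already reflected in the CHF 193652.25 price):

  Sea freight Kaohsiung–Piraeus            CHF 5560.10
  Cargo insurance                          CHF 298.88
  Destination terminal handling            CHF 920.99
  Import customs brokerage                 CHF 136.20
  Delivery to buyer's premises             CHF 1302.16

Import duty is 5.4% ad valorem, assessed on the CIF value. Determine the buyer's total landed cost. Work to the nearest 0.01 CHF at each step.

Total landed cost: CHF 212644.19

FOB: the seller bears costs until goods are on board at the origin port; the buyer bears freight, insurance and all costs thereafter.
CIF value = FOB price + freight + insurance = 193652.25 + 5560.10 + 298.88 = 199511.23
Import duty = 199511.23 × 5.4% = 10773.61
Buyer bears: freight 5560.10 + insurance 298.88 + destination terminal 920.99 + brokerage 136.20 + delivery 1302.16 + duty 10773.61 = 18991.94
Landed cost = invoice 193652.25 + 18991.94 = 212644.19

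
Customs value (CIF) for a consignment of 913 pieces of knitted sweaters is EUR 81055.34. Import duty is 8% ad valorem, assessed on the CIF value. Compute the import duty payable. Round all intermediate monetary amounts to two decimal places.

Import duty = 81055.34 × 8% = 6484.43

Import duty: EUR 6484.43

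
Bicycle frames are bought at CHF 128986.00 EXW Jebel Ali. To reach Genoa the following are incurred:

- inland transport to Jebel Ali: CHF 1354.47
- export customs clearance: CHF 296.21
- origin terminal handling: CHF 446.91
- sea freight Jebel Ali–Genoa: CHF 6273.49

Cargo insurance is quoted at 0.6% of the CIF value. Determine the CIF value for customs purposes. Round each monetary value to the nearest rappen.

CIF value: CHF 138186.20

Let C be the CIF value. C = EXW price + pre-shipment costs + freight + 0.6% × C
C − 0.6% × C = 128986.00 + 1354.47 + 296.21 + 446.91 + 6273.49
0.994 × C = 137357.08
C = 137357.08 / 0.994 = 138186.20
Insurance premium = 0.6% × 138186.20 = 829.12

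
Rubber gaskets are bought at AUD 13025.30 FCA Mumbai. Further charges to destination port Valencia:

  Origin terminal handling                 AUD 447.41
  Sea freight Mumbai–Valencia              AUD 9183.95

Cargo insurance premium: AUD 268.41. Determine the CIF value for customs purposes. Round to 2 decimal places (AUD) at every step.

CIF = FCA price + pre-shipment costs + freight + insurance
CIF = 13025.30 + 447.41 + 9183.95 + 268.41 = 22925.07

CIF value: AUD 22925.07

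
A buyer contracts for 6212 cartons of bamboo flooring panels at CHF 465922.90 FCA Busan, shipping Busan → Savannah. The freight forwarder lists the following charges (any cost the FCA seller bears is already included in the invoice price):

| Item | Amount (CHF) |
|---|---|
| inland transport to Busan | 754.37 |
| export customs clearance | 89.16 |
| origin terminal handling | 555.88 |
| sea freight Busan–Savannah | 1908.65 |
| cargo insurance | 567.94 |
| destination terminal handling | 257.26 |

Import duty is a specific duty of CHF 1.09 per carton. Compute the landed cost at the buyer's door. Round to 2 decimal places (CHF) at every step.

Total landed cost: CHF 475983.71

FCA: the seller delivers export-cleared goods to the carrier; the buyer bears costs from that point.
Already in the invoice (seller's account under FCA): inland to port, export clearance — exclude.
CIF value = FCA price + origin terminal + freight + insurance = 465922.90 + 555.88 + 1908.65 + 567.94 = 468955.37
Import duty = 6212 × 1.09 = 6771.08
Buyer bears: origin terminal 555.88 + freight 1908.65 + insurance 567.94 + destination terminal 257.26 + duty 6771.08 = 10060.81
Landed cost = invoice 465922.90 + 10060.81 = 475983.71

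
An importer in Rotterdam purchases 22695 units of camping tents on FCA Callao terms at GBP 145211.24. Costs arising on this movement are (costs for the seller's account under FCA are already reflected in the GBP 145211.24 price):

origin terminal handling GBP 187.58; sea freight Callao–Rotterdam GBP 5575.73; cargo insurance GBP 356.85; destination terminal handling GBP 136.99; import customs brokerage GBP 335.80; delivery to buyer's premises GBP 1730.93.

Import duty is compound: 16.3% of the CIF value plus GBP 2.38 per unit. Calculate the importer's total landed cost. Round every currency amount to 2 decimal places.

Total landed cost: GBP 232216.24

FCA: the seller delivers export-cleared goods to the carrier; the buyer bears costs from that point.
CIF value = FCA price + origin terminal + freight + insurance = 145211.24 + 187.58 + 5575.73 + 356.85 = 151331.40
Ad valorem component: 151331.40 × 16.3% = 24667.02
Specific component: 22695 × 2.38 = 54014.10
Import duty = 24667.02 + 54014.10 = 78681.12
Buyer bears: origin terminal 187.58 + freight 5575.73 + insurance 356.85 + destination terminal 136.99 + brokerage 335.80 + delivery 1730.93 + duty 78681.12 = 87005.00
Landed cost = invoice 145211.24 + 87005.00 = 232216.24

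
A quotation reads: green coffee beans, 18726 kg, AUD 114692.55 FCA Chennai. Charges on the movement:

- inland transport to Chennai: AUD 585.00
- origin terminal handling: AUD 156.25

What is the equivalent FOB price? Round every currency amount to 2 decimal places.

FOB price: AUD 114848.80

Not relevant to the conversion: inland to port — on the seller under both FCA and FOB; already in the FCA price and stays in the FOB price.
From FCA to FOB, the seller additionally bears: origin terminal.
FOB price = 114692.55 + 156.25 = 114848.80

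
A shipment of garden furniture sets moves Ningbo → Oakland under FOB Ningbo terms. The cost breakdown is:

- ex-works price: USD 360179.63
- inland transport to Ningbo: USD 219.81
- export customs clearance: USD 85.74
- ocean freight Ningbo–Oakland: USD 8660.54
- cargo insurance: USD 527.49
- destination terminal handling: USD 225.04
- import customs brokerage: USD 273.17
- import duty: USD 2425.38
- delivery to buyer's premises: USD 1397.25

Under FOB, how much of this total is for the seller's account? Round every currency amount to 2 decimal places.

Seller's account: USD 360485.18

FOB: the seller bears costs until goods are on board at the origin port; the buyer bears freight, insurance and all costs thereafter.
Seller's account: goods 360179.63 + inland to port 219.81 + export clearance 85.74 = 360485.18
Buyer's account: freight 8660.54 + insurance 527.49 + destination terminal 225.04 + brokerage 273.17 + duty 2425.38 + delivery 1397.25 = 13508.87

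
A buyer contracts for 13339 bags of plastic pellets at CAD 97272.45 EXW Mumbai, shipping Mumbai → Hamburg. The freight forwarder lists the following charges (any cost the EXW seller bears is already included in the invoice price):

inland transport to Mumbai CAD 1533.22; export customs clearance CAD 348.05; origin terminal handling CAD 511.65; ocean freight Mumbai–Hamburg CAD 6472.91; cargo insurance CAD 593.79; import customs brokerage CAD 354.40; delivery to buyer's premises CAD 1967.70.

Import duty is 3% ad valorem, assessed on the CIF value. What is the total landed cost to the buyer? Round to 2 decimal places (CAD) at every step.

Total landed cost: CAD 112256.13

EXW: the seller makes goods available at their premises; the buyer bears all onward costs.
CIF value = EXW price + inland to port + export clearance + origin terminal + freight + insurance = 97272.45 + 1533.22 + 348.05 + 511.65 + 6472.91 + 593.79 = 106732.07
Import duty = 106732.07 × 3% = 3201.96
Buyer bears: inland to port 1533.22 + export clearance 348.05 + origin terminal 511.65 + freight 6472.91 + insurance 593.79 + brokerage 354.40 + delivery 1967.70 + duty 3201.96 = 14983.68
Landed cost = invoice 97272.45 + 14983.68 = 112256.13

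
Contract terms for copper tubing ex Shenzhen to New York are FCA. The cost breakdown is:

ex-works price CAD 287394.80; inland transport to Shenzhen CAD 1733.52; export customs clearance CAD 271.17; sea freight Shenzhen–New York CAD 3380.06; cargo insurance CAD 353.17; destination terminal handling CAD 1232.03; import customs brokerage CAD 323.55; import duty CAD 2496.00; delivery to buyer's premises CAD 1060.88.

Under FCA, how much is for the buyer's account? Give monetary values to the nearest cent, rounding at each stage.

FCA: the seller delivers export-cleared goods to the carrier; the buyer bears costs from that point.
Seller's account: goods 287394.80 + inland to port 1733.52 + export clearance 271.17 = 289399.49
Buyer's account: freight 3380.06 + insurance 353.17 + destination terminal 1232.03 + brokerage 323.55 + duty 2496.00 + delivery 1060.88 = 8845.69

Buyer's account: CAD 8845.69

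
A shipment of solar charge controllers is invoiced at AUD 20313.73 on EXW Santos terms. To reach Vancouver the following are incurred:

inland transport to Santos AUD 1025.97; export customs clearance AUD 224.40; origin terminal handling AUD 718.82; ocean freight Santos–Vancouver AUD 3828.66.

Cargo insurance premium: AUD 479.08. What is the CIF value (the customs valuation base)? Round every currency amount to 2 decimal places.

CIF = EXW price + pre-shipment costs + freight + insurance
CIF = 20313.73 + 1025.97 + 224.40 + 718.82 + 3828.66 + 479.08 = 26590.66

CIF value: AUD 26590.66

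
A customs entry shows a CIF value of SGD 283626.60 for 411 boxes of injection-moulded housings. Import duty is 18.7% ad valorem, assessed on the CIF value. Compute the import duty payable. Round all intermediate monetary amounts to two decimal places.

Import duty = 283626.60 × 18.7% = 53038.17

Import duty: SGD 53038.17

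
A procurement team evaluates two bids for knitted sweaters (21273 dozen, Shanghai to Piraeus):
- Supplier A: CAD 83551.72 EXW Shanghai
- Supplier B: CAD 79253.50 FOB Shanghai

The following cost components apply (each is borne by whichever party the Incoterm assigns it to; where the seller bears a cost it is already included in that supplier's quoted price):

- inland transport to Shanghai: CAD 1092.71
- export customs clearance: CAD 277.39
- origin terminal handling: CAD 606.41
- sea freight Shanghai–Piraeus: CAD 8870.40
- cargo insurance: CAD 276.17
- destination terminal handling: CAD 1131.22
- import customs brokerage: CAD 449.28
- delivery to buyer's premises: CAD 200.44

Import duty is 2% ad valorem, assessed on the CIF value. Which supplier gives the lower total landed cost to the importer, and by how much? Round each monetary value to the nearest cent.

Supplier A (EXW):
CIF value = EXW price + inland to port + export clearance + origin terminal + freight + insurance = 83551.72 + 1092.71 + 277.39 + 606.41 + 8870.40 + 276.17 = 94674.80
Import duty = 94674.80 × 2% = 1893.50
Buyer bears (A): 1092.71 + 277.39 + 606.41 + 8870.40 + 276.17 + 1131.22 + 449.28 + 200.44 = 12904.02
Landed cost (A) = invoice 83551.72 + 12904.02 + duty 1893.50 = 98349.24
Supplier B (FOB):
CIF value = FOB price + freight + insurance = 79253.50 + 8870.40 + 276.17 = 88400.07
Import duty = 88400.07 × 2% = 1768.00
Buyer bears (B): 8870.40 + 276.17 + 1131.22 + 449.28 + 200.44 = 10927.51
Landed cost (B) = invoice 79253.50 + 10927.51 + duty 1768.00 = 91949.01
Difference = |98349.24 − 91949.01| = 6400.23

Supplier B is cheaper by CAD 6400.23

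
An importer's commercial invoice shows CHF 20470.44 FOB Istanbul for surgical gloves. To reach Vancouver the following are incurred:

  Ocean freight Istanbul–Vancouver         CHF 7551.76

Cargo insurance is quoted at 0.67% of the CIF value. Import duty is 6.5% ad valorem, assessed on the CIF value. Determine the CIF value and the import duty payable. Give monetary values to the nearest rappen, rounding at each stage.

Let C be the CIF value. C = FOB price + freight + 0.67% × C
C − 0.67% × C = 20470.44 + 7551.76
0.9933 × C = 28022.20
C = 28022.20 / 0.9933 = 28211.22
Insurance premium = 0.67% × 28211.22 = 189.02
Import duty = 28211.22 × 6.5% = 1833.73

CIF value: CHF 28211.22; import duty: CHF 1833.73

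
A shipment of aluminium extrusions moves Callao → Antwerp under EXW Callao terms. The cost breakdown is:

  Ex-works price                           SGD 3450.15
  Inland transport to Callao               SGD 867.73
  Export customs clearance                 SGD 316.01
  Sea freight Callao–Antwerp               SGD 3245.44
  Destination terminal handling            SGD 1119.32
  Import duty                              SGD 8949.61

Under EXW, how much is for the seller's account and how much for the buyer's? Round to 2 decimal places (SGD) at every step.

EXW: the seller makes goods available at their premises; the buyer bears all onward costs.
Seller's account: goods 3450.15 = 3450.15
Buyer's account: inland to port 867.73 + export clearance 316.01 + freight 3245.44 + destination terminal 1119.32 + duty 8949.61 = 14498.11

Seller: SGD 3450.15; buyer: SGD 14498.11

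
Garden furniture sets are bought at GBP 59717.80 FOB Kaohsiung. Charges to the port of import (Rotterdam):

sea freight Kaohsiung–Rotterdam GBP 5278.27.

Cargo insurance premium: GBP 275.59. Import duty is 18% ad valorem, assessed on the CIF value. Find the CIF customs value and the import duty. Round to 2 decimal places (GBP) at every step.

CIF value: GBP 65271.66; import duty: GBP 11748.90

CIF = FOB price + freight + insurance
CIF = 59717.80 + 5278.27 + 275.59 = 65271.66
Import duty = 65271.66 × 18% = 11748.90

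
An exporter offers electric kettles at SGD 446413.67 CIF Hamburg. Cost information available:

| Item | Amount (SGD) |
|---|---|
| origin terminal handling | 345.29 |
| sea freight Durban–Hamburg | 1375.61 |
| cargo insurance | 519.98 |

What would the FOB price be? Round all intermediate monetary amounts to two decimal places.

Not relevant to the conversion: origin terminal — on the seller under both CIF and FOB; already in the CIF price and stays in the FOB price.
From CIF to FOB, the seller no longer bears: freight, insurance.
FOB price = 446413.67 − 1375.61 − 519.98 = 444518.08

FOB price: SGD 444518.08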